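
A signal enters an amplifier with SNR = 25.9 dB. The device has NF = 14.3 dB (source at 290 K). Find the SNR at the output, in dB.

11.6 dB

By definition F = SNR_in/SNR_out, so in dB: SNR_out = SNR_in − NF
SNR_out = 25.9 − 14.3 = 11.6 dB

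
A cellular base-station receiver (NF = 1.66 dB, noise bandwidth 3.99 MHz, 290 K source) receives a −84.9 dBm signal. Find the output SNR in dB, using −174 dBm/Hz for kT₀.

21.4 dB

Noise floor: N = −174 + 10 log₁₀(B) + NF
10 log₁₀(3.99×10⁶) = 66.01 dB
N = −174 + 66.01 + 1.66 = −106.33 dBm
SNR = P_sig − N = −84.9 − (−106.33) = 21.43 dB → 21.4 dB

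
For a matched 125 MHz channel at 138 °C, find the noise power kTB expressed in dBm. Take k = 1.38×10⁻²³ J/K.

T = 138 °C + 273.15 = 411.15 K
P_n = kTB = 1.38×10⁻²³ × 411.15 × 1.25×10⁸ = 7.09×10⁻¹³ W
In dBm: 10 log₁₀(7.09×10⁻¹³ / 10⁻³) = −91.5 dBm

−91.5 dBm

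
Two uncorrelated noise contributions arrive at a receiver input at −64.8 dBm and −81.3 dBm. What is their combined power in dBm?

Convert to linear, add, convert back:
P₁ = 3.31×10⁻¹⁰ W, P₂ = 7.41×10⁻¹² W
P_tot = 3.39×10⁻¹⁰ W → 10 log₁₀(P_tot / 10⁻³) = −64.7 dBm

−64.7 dBm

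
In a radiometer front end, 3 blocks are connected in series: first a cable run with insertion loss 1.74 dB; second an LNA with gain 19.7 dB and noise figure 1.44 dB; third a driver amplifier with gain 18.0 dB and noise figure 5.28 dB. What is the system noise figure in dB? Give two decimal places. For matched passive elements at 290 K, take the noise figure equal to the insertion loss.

3.26 dB

Convert to linear (a loss of L dB is a gain of −L dB): F_i = 10^(NF_i/10), G_i = 10^(G_i,dB/10)
  Stage 1: F_1 = 10^(1.74/10) = 1.493, G_1 = 10^(−1.74/10) = 0.6699
  Stage 2: F_2 = 10^(1.44/10) = 1.393, G_2 = 10^(19.7/10) = 93.33
  Stage 3: F_3 = 10^(5.28/10) = 3.373, G_3 = 10^(18.0/10) = 63.10
Friis cascade:
  F = 1.493 + (1.393 − 1)/0.6699 + (3.373 − 1)/62.52 = 2.118
NF = 10 log₁₀(2.118) = 3.26 dB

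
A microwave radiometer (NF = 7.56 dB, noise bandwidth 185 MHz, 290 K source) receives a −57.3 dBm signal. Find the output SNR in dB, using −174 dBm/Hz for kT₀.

Noise floor: N = −174 + 10 log₁₀(B) + NF
10 log₁₀(1.85×10⁸) = 82.67 dB
N = −174 + 82.67 + 7.56 = −83.77 dBm
SNR = P_sig − N = −57.3 − (−83.77) = 26.47 dB → 26.5 dB

26.5 dB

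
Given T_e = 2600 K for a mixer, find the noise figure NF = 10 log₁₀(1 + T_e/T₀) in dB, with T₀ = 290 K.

F = 1 + T_e/T₀ = 1 + 2600/290 = 9.96552
NF = 10 log₁₀(9.96552) = 9.98 dB

9.98 dB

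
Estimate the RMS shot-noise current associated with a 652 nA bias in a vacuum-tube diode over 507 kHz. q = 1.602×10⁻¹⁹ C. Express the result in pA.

I_n = √(2qI·B)
2qI·B = 2 × 1.602×10⁻¹⁹ × 6.52×10⁻⁷ × 5.07×10⁵ = 1.06×10⁻¹⁹ A²
I_n = √(1.06×10⁻¹⁹) = 3.25×10⁻¹⁰ A = 325 pA

325 pA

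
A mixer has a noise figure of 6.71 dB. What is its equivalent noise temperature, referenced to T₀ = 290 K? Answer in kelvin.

1070 K

F = 10^(6.71/10) = 4.68813
T_e = (F − 1)·T₀ = (4.68813 − 1) × 290 = 1070 K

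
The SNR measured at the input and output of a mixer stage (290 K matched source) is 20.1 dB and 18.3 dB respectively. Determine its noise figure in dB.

1.8 dB

NF (dB) = SNR_in(dB) − SNR_out(dB) when the source is at T₀
NF = 20.1 − 18.3 = 1.8 dB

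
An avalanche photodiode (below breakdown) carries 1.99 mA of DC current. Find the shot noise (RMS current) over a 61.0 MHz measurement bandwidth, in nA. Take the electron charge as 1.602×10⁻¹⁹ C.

197 nA

I_n = √(2qI·B)
2qI·B = 2 × 1.602×10⁻¹⁹ × 1.99×10⁻³ × 6.10×10⁷ = 3.89×10⁻¹⁴ A²
I_n = √(3.89×10⁻¹⁴) = 1.97×10⁻⁷ A = 197 nA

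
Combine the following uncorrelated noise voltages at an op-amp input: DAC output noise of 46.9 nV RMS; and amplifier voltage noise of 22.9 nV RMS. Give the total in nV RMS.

Uncorrelated sources add in power (mean-square): V_tot = √(ΣV_i²)
V_tot = √[(4.69×10⁻⁸)² + (2.29×10⁻⁸)²] = 5.22×10⁻⁸ V = 52.2 nV

52.2 nV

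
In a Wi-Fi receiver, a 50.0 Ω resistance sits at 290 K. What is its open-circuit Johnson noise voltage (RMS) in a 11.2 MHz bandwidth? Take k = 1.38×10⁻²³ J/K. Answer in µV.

2.99 µV

V_n = √(4kTRB)
4kTRB = 4 × 1.38×10⁻²³ × 290 × 5.00×10¹ × 1.12×10⁷ = 8.96×10⁻¹² V²
V_n = √(8.96×10⁻¹²) = 2.99×10⁻⁶ V = 2.99 µV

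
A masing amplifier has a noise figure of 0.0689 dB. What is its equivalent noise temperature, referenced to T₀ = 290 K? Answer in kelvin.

F = 10^(0.0689/10) = 1.01599
T_e = (F − 1)·T₀ = (1.01599 − 1) × 290 = 4.64 K

4.64 K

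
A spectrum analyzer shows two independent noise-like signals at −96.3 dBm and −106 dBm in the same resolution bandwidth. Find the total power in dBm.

−95.9 dBm

Convert to linear, add, convert back:
P₁ = 2.34×10⁻¹³ W, P₂ = 2.51×10⁻¹⁴ W
P_tot = 2.60×10⁻¹³ W → 10 log₁₀(P_tot / 10⁻³) = −95.9 dBm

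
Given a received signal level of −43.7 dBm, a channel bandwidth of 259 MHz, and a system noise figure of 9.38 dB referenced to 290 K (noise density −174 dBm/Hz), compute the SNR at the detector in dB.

36.8 dB

Noise floor: N = −174 + 10 log₁₀(B) + NF
10 log₁₀(2.59×10⁸) = 84.13 dB
N = −174 + 84.13 + 9.38 = −80.49 dBm
SNR = P_sig − N = −43.7 − (−80.49) = 36.79 dB → 36.8 dB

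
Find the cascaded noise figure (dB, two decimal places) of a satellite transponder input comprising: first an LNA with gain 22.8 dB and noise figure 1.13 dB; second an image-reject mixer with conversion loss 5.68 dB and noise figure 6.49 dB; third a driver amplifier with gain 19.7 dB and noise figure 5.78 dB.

Convert to linear (a loss of L dB is a gain of −L dB): F_i = 10^(NF_i/10), G_i = 10^(G_i,dB/10)
  Stage 1: F_1 = 10^(1.13/10) = 1.297, G_1 = 10^(22.8/10) = 190.5
  Stage 2: F_2 = 10^(6.49/10) = 4.457, G_2 = 10^(−5.68/10) = 0.2704
  Stage 3: F_3 = 10^(5.78/10) = 3.784, G_3 = 10^(19.7/10) = 93.33
Friis cascade:
  F = 1.297 + (4.457 − 1)/190.5 + (3.784 − 1)/51.52 = 1.369
NF = 10 log₁₀(1.369) = 1.37 dB

1.37 dB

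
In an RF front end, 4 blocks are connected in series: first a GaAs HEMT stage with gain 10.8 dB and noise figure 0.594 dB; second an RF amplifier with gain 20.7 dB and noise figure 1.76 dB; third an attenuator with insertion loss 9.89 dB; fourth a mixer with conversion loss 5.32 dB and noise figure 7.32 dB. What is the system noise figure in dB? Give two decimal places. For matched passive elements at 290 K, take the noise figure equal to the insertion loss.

Convert to linear (a loss of L dB is a gain of −L dB): F_i = 10^(NF_i/10), G_i = 10^(G_i,dB/10)
  Stage 1: F_1 = 10^(0.594/10) = 1.147, G_1 = 10^(10.8/10) = 12.02
  Stage 2: F_2 = 10^(1.76/10) = 1.500, G_2 = 10^(20.7/10) = 117.5
  Stage 3: F_3 = 10^(9.89/10) = 9.750, G_3 = 10^(−9.89/10) = 0.1026
  Stage 4: F_4 = 10^(7.32/10) = 5.395, G_4 = 10^(−5.32/10) = 0.2938
Friis cascade:
  F = 1.147 + (1.500 − 1)/12.02 + (9.750 − 1)/1413 + (5.395 − 1)/144.9 = 1.225
NF = 10 log₁₀(1.225) = 0.88 dB

0.88 dB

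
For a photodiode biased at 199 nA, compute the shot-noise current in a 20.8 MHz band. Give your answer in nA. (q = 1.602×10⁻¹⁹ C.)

1.15 nA

I_n = √(2qI·B)
2qI·B = 2 × 1.602×10⁻¹⁹ × 1.99×10⁻⁷ × 2.08×10⁷ = 1.33×10⁻¹⁸ A²
I_n = √(1.33×10⁻¹⁸) = 1.15×10⁻⁹ A = 1.15 nA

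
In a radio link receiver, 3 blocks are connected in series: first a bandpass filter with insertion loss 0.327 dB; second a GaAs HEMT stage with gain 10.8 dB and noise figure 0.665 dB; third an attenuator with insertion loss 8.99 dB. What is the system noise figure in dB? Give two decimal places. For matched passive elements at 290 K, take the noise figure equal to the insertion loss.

2.74 dB

Convert to linear (a loss of L dB is a gain of −L dB): F_i = 10^(NF_i/10), G_i = 10^(G_i,dB/10)
  Stage 1: F_1 = 10^(0.327/10) = 1.078, G_1 = 10^(−0.327/10) = 0.9275
  Stage 2: F_2 = 10^(0.665/10) = 1.165, G_2 = 10^(10.8/10) = 12.02
  Stage 3: F_3 = 10^(8.99/10) = 7.925, G_3 = 10^(−8.99/10) = 0.1262
Friis cascade:
  F = 1.078 + (1.165 − 1)/0.9275 + (7.925 − 1)/11.15 = 1.878
NF = 10 log₁₀(1.878) = 2.74 dB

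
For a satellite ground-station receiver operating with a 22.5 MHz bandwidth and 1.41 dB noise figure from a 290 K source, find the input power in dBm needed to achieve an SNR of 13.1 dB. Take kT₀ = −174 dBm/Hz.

−86.0 dBm

Sensitivity = −174 + 10 log₁₀(B) + NF + SNR_min
= −174 + 73.52 + 1.41 + 13.1
= −85.97 dBm → −86.0 dBm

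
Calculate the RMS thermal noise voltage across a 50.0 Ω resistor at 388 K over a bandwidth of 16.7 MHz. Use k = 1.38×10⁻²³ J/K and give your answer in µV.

4.23 µV

V_n = √(4kTRB)
4kTRB = 4 × 1.38×10⁻²³ × 388 × 5.00×10¹ × 1.67×10⁷ = 1.79×10⁻¹¹ V²
V_n = √(1.79×10⁻¹¹) = 4.23×10⁻⁶ V = 4.23 µV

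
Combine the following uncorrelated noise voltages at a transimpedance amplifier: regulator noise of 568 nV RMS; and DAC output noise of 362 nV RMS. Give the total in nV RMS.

Uncorrelated sources add in power (mean-square): V_tot = √(ΣV_i²)
V_tot = √[(5.68×10⁻⁷)² + (3.62×10⁻⁷)²] = 6.74×10⁻⁷ V = 674 nV

674 nV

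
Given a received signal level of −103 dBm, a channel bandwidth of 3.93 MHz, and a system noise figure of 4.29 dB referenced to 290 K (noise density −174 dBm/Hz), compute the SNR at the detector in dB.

Noise floor: N = −174 + 10 log₁₀(B) + NF
10 log₁₀(3.93×10⁶) = 65.94 dB
N = −174 + 65.94 + 4.29 = −103.77 dBm
SNR = P_sig − N = −103 − (−103.77) = 0.77 dB → 0.8 dB

0.8 dB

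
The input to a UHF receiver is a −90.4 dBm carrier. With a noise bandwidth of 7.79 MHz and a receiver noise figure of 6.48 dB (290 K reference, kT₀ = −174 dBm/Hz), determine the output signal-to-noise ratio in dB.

8.2 dB

Noise floor: N = −174 + 10 log₁₀(B) + NF
10 log₁₀(7.79×10⁶) = 68.92 dB
N = −174 + 68.92 + 6.48 = −98.60 dBm
SNR = P_sig − N = −90.4 − (−98.60) = 8.20 dB → 8.2 dB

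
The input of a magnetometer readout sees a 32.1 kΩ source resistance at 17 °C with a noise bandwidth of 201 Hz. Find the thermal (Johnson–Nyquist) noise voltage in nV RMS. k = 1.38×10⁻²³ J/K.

321 nV

T = 17 °C + 273.15 = 290.15 K
V_n = √(4kTRB)
4kTRB = 4 × 1.38×10⁻²³ × 290.15 × 3.21×10⁴ × 2.01×10² = 1.03×10⁻¹³ V²
V_n = √(1.03×10⁻¹³) = 3.21×10⁻⁷ V = 321 nV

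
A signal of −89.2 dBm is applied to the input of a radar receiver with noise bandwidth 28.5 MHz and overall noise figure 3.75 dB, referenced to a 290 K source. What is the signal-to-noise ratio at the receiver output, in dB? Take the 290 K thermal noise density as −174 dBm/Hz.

6.5 dB

Noise floor: N = −174 + 10 log₁₀(B) + NF
10 log₁₀(2.85×10⁷) = 74.55 dB
N = −174 + 74.55 + 3.75 = −95.70 dBm
SNR = P_sig − N = −89.2 − (−95.70) = 6.50 dB → 6.5 dB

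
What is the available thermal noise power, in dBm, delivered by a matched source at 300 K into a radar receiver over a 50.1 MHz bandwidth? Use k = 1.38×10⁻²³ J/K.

P_n = kTB = 1.38×10⁻²³ × 300 × 5.01×10⁷ = 2.07×10⁻¹³ W
In dBm: 10 log₁₀(2.07×10⁻¹³ / 10⁻³) = −96.8 dBm

−96.8 dBm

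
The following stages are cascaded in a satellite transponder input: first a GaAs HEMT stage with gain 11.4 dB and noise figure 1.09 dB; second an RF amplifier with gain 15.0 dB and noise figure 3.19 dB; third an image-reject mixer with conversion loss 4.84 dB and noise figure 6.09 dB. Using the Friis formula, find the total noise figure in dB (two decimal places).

1.37 dB

Convert to linear (a loss of L dB is a gain of −L dB): F_i = 10^(NF_i/10), G_i = 10^(G_i,dB/10)
  Stage 1: F_1 = 10^(1.09/10) = 1.285, G_1 = 10^(11.4/10) = 13.80
  Stage 2: F_2 = 10^(3.19/10) = 2.084, G_2 = 10^(15.0/10) = 31.62
  Stage 3: F_3 = 10^(6.09/10) = 4.064, G_3 = 10^(−4.84/10) = 0.3281
Friis cascade:
  F = 1.285 + (2.084 − 1)/13.80 + (4.064 − 1)/436.5 = 1.371
NF = 10 log₁₀(1.371) = 1.37 dB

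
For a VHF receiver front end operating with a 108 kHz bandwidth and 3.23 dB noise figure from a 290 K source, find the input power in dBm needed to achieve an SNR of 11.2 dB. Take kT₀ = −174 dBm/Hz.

Sensitivity = −174 + 10 log₁₀(B) + NF + SNR_min
= −174 + 50.33 + 3.23 + 11.2
= −109.24 dBm → −109.2 dBm

−109.2 dBm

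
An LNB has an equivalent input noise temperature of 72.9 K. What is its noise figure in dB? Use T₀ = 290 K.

0.974 dB

F = 1 + T_e/T₀ = 1 + 72.9/290 = 1.25138
NF = 10 log₁₀(1.25138) = 0.974 dB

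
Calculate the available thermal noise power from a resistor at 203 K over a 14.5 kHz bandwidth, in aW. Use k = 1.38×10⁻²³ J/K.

40.6 aW

P_n = kTB = 1.38×10⁻²³ × 203 × 1.45×10⁴ = 4.06×10⁻¹⁷ W = 40.6 aW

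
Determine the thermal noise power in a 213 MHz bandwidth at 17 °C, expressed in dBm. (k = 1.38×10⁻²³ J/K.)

−90.7 dBm

T = 17 °C + 273.15 = 290.15 K
P_n = kTB = 1.38×10⁻²³ × 290.15 × 2.13×10⁸ = 8.53×10⁻¹³ W
In dBm: 10 log₁₀(8.53×10⁻¹³ / 10⁻³) = −90.7 dBm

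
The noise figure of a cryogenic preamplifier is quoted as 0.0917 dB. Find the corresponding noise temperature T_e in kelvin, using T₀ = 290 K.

F = 10^(0.0917/10) = 1.02134
T_e = (F − 1)·T₀ = (1.02134 − 1) × 290 = 6.19 K

6.19 K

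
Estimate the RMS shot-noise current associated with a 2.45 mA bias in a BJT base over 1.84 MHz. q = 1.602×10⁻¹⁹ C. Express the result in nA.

38.0 nA

I_n = √(2qI·B)
2qI·B = 2 × 1.602×10⁻¹⁹ × 2.45×10⁻³ × 1.84×10⁶ = 1.44×10⁻¹⁵ A²
I_n = √(1.44×10⁻¹⁵) = 3.80×10⁻⁸ A = 38.0 nA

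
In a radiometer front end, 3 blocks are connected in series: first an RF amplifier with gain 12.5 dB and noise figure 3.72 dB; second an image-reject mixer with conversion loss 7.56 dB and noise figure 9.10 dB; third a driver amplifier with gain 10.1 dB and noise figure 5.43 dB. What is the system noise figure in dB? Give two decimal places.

Convert to linear (a loss of L dB is a gain of −L dB): F_i = 10^(NF_i/10), G_i = 10^(G_i,dB/10)
  Stage 1: F_1 = 10^(3.72/10) = 2.355, G_1 = 10^(12.5/10) = 17.78
  Stage 2: F_2 = 10^(9.10/10) = 8.128, G_2 = 10^(−7.56/10) = 0.1754
  Stage 3: F_3 = 10^(5.43/10) = 3.491, G_3 = 10^(10.1/10) = 10.23
Friis cascade:
  F = 2.355 + (8.128 − 1)/17.78 + (3.491 − 1)/3.119 = 3.555
NF = 10 log₁₀(3.555) = 5.51 dB

5.51 dB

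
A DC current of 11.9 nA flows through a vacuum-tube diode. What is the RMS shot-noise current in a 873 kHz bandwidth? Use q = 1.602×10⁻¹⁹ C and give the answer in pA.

57.7 pA

I_n = √(2qI·B)
2qI·B = 2 × 1.602×10⁻¹⁹ × 1.19×10⁻⁸ × 8.73×10⁵ = 3.33×10⁻²¹ A²
I_n = √(3.33×10⁻²¹) = 5.77×10⁻¹¹ A = 57.7 pA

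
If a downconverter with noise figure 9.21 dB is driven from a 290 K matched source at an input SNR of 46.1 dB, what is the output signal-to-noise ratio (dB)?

By definition F = SNR_in/SNR_out, so in dB: SNR_out = SNR_in − NF
SNR_out = 46.1 − 9.21 = 36.89 dB

36.89 dB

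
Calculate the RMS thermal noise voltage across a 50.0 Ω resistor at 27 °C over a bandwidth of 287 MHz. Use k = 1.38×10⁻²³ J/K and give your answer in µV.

15.4 µV

T = 27 °C + 273.15 = 300.15 K
V_n = √(4kTRB)
4kTRB = 4 × 1.38×10⁻²³ × 300.15 × 5.00×10¹ × 2.87×10⁸ = 2.38×10⁻¹⁰ V²
V_n = √(2.38×10⁻¹⁰) = 1.54×10⁻⁵ V = 15.4 µV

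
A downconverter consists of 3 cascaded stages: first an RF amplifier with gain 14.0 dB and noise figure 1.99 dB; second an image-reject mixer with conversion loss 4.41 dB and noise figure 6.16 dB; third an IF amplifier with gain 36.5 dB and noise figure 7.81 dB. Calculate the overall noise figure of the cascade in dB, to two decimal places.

Convert to linear (a loss of L dB is a gain of −L dB): F_i = 10^(NF_i/10), G_i = 10^(G_i,dB/10)
  Stage 1: F_1 = 10^(1.99/10) = 1.581, G_1 = 10^(14.0/10) = 25.12
  Stage 2: F_2 = 10^(6.16/10) = 4.130, G_2 = 10^(−4.41/10) = 0.3622
  Stage 3: F_3 = 10^(7.81/10) = 6.039, G_3 = 10^(36.5/10) = 4467
Friis cascade:
  F = 1.581 + (4.130 − 1)/25.12 + (6.039 − 1)/9.099 = 2.260
NF = 10 log₁₀(2.260) = 3.54 dB

3.54 dB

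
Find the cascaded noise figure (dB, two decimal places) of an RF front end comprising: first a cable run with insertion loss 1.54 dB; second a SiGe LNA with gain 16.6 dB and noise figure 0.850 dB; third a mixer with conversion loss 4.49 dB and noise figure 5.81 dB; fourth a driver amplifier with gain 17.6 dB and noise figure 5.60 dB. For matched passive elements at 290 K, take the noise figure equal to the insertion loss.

3.12 dB

Convert to linear (a loss of L dB is a gain of −L dB): F_i = 10^(NF_i/10), G_i = 10^(G_i,dB/10)
  Stage 1: F_1 = 10^(1.54/10) = 1.426, G_1 = 10^(−1.54/10) = 0.7015
  Stage 2: F_2 = 10^(0.850/10) = 1.216, G_2 = 10^(16.6/10) = 45.71
  Stage 3: F_3 = 10^(5.81/10) = 3.811, G_3 = 10^(−4.49/10) = 0.3556
  Stage 4: F_4 = 10^(5.60/10) = 3.631, G_4 = 10^(17.6/10) = 57.54
Friis cascade:
  F = 1.426 + (1.216 − 1)/0.7015 + (3.811 − 1)/32.06 + (3.631 − 1)/11.40 = 2.052
NF = 10 log₁₀(2.052) = 3.12 dB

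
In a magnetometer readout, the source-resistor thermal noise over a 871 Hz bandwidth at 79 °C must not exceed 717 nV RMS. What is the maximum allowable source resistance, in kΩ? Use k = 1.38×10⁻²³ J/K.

T = 79 °C + 273.15 = 352.15 K
Johnson–Nyquist: V_n = √(4kTRB) ⇒ R = V_n² / (4kTB)
4kTB = 4 × 1.38×10⁻²³ × 352.15 × 8.71×10² = 1.69×10⁻¹⁷
R = (7.17×10⁻⁷)² / 1.69×10⁻¹⁷ = 3.04×10⁴ Ω = 30.4 kΩ

30.4 kΩ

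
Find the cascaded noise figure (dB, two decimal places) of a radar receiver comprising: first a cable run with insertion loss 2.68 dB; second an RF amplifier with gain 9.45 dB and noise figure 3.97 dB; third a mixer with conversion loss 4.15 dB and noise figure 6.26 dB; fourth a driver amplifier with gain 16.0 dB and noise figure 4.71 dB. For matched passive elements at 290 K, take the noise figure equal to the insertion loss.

8.04 dB

Convert to linear (a loss of L dB is a gain of −L dB): F_i = 10^(NF_i/10), G_i = 10^(G_i,dB/10)
  Stage 1: F_1 = 10^(2.68/10) = 1.854, G_1 = 10^(−2.68/10) = 0.5395
  Stage 2: F_2 = 10^(3.97/10) = 2.495, G_2 = 10^(9.45/10) = 8.810
  Stage 3: F_3 = 10^(6.26/10) = 4.227, G_3 = 10^(−4.15/10) = 0.3846
  Stage 4: F_4 = 10^(4.71/10) = 2.958, G_4 = 10^(16.0/10) = 39.81
Friis cascade:
  F = 1.854 + (2.495 − 1)/0.5395 + (4.227 − 1)/4.753 + (2.958 − 1)/1.828 = 6.374
NF = 10 log₁₀(6.374) = 8.04 dB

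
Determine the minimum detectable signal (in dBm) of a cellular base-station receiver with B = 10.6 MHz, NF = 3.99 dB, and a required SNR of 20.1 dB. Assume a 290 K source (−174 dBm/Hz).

−79.7 dBm

Sensitivity = −174 + 10 log₁₀(B) + NF + SNR_min
= −174 + 70.25 + 3.99 + 20.1
= −79.66 dBm → −79.7 dBm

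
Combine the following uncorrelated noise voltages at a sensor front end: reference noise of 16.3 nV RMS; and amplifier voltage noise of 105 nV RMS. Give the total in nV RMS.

106 nV

Uncorrelated sources add in power (mean-square): V_tot = √(ΣV_i²)
V_tot = √[(1.63×10⁻⁸)² + (1.05×10⁻⁷)²] = 1.06×10⁻⁷ V = 106 nV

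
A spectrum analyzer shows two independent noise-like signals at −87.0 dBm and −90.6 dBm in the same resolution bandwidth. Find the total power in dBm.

Convert to linear, add, convert back:
P₁ = 2.00×10⁻¹² W, P₂ = 8.71×10⁻¹³ W
P_tot = 2.87×10⁻¹² W → 10 log₁₀(P_tot / 10⁻³) = −85.4 dBm

−85.4 dBm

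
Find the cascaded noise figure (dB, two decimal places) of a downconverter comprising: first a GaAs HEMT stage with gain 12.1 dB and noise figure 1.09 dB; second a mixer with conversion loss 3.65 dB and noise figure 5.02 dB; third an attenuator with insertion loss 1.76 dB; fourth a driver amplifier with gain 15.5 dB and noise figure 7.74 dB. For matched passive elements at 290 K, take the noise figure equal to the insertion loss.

4.07 dB

Convert to linear (a loss of L dB is a gain of −L dB): F_i = 10^(NF_i/10), G_i = 10^(G_i,dB/10)
  Stage 1: F_1 = 10^(1.09/10) = 1.285, G_1 = 10^(12.1/10) = 16.22
  Stage 2: F_2 = 10^(5.02/10) = 3.177, G_2 = 10^(−3.65/10) = 0.4315
  Stage 3: F_3 = 10^(1.76/10) = 1.500, G_3 = 10^(−1.76/10) = 0.6668
  Stage 4: F_4 = 10^(7.74/10) = 5.943, G_4 = 10^(15.5/10) = 35.48
Friis cascade:
  F = 1.285 + (3.177 − 1)/16.22 + (1.500 − 1)/6.998 + (5.943 − 1)/4.667 = 2.550
NF = 10 log₁₀(2.550) = 4.07 dB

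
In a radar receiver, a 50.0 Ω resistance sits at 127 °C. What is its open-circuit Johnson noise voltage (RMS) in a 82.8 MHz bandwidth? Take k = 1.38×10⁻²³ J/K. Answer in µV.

9.56 µV

T = 127 °C + 273.15 = 400.15 K
V_n = √(4kTRB)
4kTRB = 4 × 1.38×10⁻²³ × 400.15 × 5.00×10¹ × 8.28×10⁷ = 9.14×10⁻¹¹ V²
V_n = √(9.14×10⁻¹¹) = 9.56×10⁻⁶ V = 9.56 µV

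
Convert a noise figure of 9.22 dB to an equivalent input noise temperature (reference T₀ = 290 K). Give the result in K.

2133 K

F = 10^(9.22/10) = 8.35603
T_e = (F − 1)·T₀ = (8.35603 − 1) × 290 = 2133 K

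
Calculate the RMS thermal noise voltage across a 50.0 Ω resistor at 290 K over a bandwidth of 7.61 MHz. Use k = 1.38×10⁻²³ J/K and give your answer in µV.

V_n = √(4kTRB)
4kTRB = 4 × 1.38×10⁻²³ × 290 × 5.00×10¹ × 7.61×10⁶ = 6.09×10⁻¹² V²
V_n = √(6.09×10⁻¹²) = 2.47×10⁻⁶ V = 2.47 µV

2.47 µV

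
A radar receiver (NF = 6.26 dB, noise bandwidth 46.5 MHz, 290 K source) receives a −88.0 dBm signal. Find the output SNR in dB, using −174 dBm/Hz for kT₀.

3.1 dB

Noise floor: N = −174 + 10 log₁₀(B) + NF
10 log₁₀(4.65×10⁷) = 76.67 dB
N = −174 + 76.67 + 6.26 = −91.07 dBm
SNR = P_sig − N = −88.0 − (−91.07) = 3.07 dB → 3.1 dB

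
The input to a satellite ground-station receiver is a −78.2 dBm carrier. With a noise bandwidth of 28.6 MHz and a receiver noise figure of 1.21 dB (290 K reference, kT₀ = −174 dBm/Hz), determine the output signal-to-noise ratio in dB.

20.0 dB

Noise floor: N = −174 + 10 log₁₀(B) + NF
10 log₁₀(2.86×10⁷) = 74.56 dB
N = −174 + 74.56 + 1.21 = −98.23 dBm
SNR = P_sig − N = −78.2 − (−98.23) = 20.03 dB → 20.0 dB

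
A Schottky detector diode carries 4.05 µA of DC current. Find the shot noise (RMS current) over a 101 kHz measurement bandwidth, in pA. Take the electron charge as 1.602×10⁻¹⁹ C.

I_n = √(2qI·B)
2qI·B = 2 × 1.602×10⁻¹⁹ × 4.05×10⁻⁶ × 1.01×10⁵ = 1.31×10⁻¹⁹ A²
I_n = √(1.31×10⁻¹⁹) = 3.62×10⁻¹⁰ A = 362 pA

362 pA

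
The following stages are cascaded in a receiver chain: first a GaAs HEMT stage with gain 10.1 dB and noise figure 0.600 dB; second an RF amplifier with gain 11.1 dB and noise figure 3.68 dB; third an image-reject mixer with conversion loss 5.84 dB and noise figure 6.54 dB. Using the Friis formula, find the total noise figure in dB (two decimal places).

1.16 dB

Convert to linear (a loss of L dB is a gain of −L dB): F_i = 10^(NF_i/10), G_i = 10^(G_i,dB/10)
  Stage 1: F_1 = 10^(0.600/10) = 1.148, G_1 = 10^(10.1/10) = 10.23
  Stage 2: F_2 = 10^(3.68/10) = 2.333, G_2 = 10^(11.1/10) = 12.88
  Stage 3: F_3 = 10^(6.54/10) = 4.508, G_3 = 10^(−5.84/10) = 0.2606
Friis cascade:
  F = 1.148 + (2.333 − 1)/10.23 + (4.508 − 1)/131.8 = 1.305
NF = 10 log₁₀(1.305) = 1.16 dB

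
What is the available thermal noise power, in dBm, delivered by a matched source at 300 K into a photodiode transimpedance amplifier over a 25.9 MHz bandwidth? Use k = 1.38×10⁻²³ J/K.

−99.7 dBm

P_n = kTB = 1.38×10⁻²³ × 300 × 2.59×10⁷ = 1.07×10⁻¹³ W
In dBm: 10 log₁₀(1.07×10⁻¹³ / 10⁻³) = −99.7 dBm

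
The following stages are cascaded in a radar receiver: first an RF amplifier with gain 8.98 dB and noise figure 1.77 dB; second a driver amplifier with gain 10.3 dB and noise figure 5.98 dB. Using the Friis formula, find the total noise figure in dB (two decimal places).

2.74 dB

Convert to linear (a loss of L dB is a gain of −L dB): F_i = 10^(NF_i/10), G_i = 10^(G_i,dB/10)
  Stage 1: F_1 = 10^(1.77/10) = 1.503, G_1 = 10^(8.98/10) = 7.907
  Stage 2: F_2 = 10^(5.98/10) = 3.963, G_2 = 10^(10.3/10) = 10.72
Friis cascade:
  F = 1.503 + (3.963 − 1)/7.907 = 1.878
NF = 10 log₁₀(1.878) = 2.74 dB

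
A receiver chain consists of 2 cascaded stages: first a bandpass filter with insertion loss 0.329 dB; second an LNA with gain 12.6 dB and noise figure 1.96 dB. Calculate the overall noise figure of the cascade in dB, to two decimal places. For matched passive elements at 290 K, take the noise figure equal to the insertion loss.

2.29 dB

Convert to linear (a loss of L dB is a gain of −L dB): F_i = 10^(NF_i/10), G_i = 10^(G_i,dB/10)
  Stage 1: F_1 = 10^(0.329/10) = 1.079, G_1 = 10^(−0.329/10) = 0.9270
  Stage 2: F_2 = 10^(1.96/10) = 1.570, G_2 = 10^(12.6/10) = 18.20
Friis cascade:
  F = 1.079 + (1.570 − 1)/0.9270 = 1.694
NF = 10 log₁₀(1.694) = 2.29 dB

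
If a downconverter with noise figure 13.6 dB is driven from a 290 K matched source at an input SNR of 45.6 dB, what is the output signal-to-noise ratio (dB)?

By definition F = SNR_in/SNR_out, so in dB: SNR_out = SNR_in − NF
SNR_out = 45.6 − 13.6 = 32.0 dB

32.0 dB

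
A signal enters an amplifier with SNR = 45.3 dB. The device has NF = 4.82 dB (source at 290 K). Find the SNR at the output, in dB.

By definition F = SNR_in/SNR_out, so in dB: SNR_out = SNR_in − NF
SNR_out = 45.3 − 4.82 = 40.48 dB

40.48 dB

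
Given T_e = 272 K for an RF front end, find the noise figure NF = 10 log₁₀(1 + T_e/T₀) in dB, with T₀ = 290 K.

F = 1 + T_e/T₀ = 1 + 272/290 = 1.93793
NF = 10 log₁₀(1.93793) = 2.87 dB

2.87 dB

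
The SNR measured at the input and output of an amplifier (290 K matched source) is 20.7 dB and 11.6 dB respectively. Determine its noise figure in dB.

NF (dB) = SNR_in(dB) − SNR_out(dB) when the source is at T₀
NF = 20.7 − 11.6 = 9.1 dB

9.1 dB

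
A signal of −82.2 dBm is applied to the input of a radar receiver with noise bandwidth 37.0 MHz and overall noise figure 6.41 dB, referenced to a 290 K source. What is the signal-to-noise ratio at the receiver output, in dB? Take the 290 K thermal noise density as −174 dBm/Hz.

Noise floor: N = −174 + 10 log₁₀(B) + NF
10 log₁₀(3.70×10⁷) = 75.68 dB
N = −174 + 75.68 + 6.41 = −91.91 dBm
SNR = P_sig − N = −82.2 − (−91.91) = 9.71 dB → 9.7 dB

9.7 dB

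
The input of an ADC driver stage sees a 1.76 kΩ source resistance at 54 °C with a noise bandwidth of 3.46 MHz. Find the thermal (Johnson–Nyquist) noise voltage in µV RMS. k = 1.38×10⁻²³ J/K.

10.5 µV

T = 54 °C + 273.15 = 327.15 K
V_n = √(4kTRB)
4kTRB = 4 × 1.38×10⁻²³ × 327.15 × 1.76×10³ × 3.46×10⁶ = 1.10×10⁻¹⁰ V²
V_n = √(1.10×10⁻¹⁰) = 1.05×10⁻⁵ V = 10.5 µV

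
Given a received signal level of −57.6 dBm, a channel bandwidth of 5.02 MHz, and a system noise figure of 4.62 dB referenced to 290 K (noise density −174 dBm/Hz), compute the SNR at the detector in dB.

44.8 dB

Noise floor: N = −174 + 10 log₁₀(B) + NF
10 log₁₀(5.02×10⁶) = 67.01 dB
N = −174 + 67.01 + 4.62 = −102.37 dBm
SNR = P_sig − N = −57.6 − (−102.37) = 44.77 dB → 44.8 dB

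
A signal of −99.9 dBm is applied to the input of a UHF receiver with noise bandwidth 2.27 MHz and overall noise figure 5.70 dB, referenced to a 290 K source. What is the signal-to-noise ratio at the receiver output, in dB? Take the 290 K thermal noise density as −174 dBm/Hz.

4.8 dB

Noise floor: N = −174 + 10 log₁₀(B) + NF
10 log₁₀(2.27×10⁶) = 63.56 dB
N = −174 + 63.56 + 5.70 = −104.74 dBm
SNR = P_sig − N = −99.9 − (−104.74) = 4.84 dB → 4.8 dB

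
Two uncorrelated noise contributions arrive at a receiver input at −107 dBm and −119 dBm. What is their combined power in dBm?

−106.7 dBm

Convert to linear, add, convert back:
P₁ = 2.00×10⁻¹⁴ W, P₂ = 1.26×10⁻¹⁵ W
P_tot = 2.12×10⁻¹⁴ W → 10 log₁₀(P_tot / 10⁻³) = −106.7 dBm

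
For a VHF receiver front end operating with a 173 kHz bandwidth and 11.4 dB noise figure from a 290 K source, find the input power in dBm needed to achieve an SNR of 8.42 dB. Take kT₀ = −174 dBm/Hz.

−101.8 dBm

Sensitivity = −174 + 10 log₁₀(B) + NF + SNR_min
= −174 + 52.38 + 11.4 + 8.42
= −101.80 dBm → −101.8 dBm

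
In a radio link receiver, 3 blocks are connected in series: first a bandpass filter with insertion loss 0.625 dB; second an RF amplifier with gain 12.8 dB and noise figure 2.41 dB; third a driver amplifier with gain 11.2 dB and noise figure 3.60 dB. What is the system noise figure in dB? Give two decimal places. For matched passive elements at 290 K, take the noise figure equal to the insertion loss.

3.20 dB

Convert to linear (a loss of L dB is a gain of −L dB): F_i = 10^(NF_i/10), G_i = 10^(G_i,dB/10)
  Stage 1: F_1 = 10^(0.625/10) = 1.155, G_1 = 10^(−0.625/10) = 0.8660
  Stage 2: F_2 = 10^(2.41/10) = 1.742, G_2 = 10^(12.8/10) = 19.05
  Stage 3: F_3 = 10^(3.60/10) = 2.291, G_3 = 10^(11.2/10) = 13.18
Friis cascade:
  F = 1.155 + (1.742 − 1)/0.8660 + (2.291 − 1)/16.50 = 2.090
NF = 10 log₁₀(2.090) = 3.20 dB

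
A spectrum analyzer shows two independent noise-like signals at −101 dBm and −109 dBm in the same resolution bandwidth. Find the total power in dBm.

Convert to linear, add, convert back:
P₁ = 7.94×10⁻¹⁴ W, P₂ = 1.26×10⁻¹⁴ W
P_tot = 9.20×10⁻¹⁴ W → 10 log₁₀(P_tot / 10⁻³) = −100.4 dBm

−100.4 dBm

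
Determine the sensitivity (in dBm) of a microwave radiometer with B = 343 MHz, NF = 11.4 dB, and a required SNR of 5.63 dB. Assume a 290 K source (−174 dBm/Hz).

Sensitivity = −174 + 10 log₁₀(B) + NF + SNR_min
= −174 + 85.35 + 11.4 + 5.63
= −71.62 dBm → −71.6 dBm

−71.6 dBm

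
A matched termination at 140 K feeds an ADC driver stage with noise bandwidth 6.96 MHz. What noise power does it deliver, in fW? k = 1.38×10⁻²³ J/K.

P_n = kTB = 1.38×10⁻²³ × 140 × 6.96×10⁶ = 1.34×10⁻¹⁴ W = 13.4 fW

13.4 fW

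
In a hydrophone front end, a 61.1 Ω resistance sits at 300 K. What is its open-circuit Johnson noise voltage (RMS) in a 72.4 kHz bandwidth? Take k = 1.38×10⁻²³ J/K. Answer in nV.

V_n = √(4kTRB)
4kTRB = 4 × 1.38×10⁻²³ × 300 × 6.11×10¹ × 7.24×10⁴ = 7.33×10⁻¹⁴ V²
V_n = √(7.33×10⁻¹⁴) = 2.71×10⁻⁷ V = 271 nV

271 nV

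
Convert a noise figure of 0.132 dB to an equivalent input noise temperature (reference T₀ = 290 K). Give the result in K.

8.95 K

F = 10^(0.132/10) = 1.03086
T_e = (F − 1)·T₀ = (1.03086 − 1) × 290 = 8.95 K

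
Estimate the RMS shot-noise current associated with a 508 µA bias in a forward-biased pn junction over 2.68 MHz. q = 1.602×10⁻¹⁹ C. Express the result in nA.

20.9 nA

I_n = √(2qI·B)
2qI·B = 2 × 1.602×10⁻¹⁹ × 5.08×10⁻⁴ × 2.68×10⁶ = 4.36×10⁻¹⁶ A²
I_n = √(4.36×10⁻¹⁶) = 2.09×10⁻⁸ A = 20.9 nA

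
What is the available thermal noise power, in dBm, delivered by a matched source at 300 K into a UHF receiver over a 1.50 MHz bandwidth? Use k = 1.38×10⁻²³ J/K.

P_n = kTB = 1.38×10⁻²³ × 300 × 1.50×10⁶ = 6.21×10⁻¹⁵ W
In dBm: 10 log₁₀(6.21×10⁻¹⁵ / 10⁻³) = −112.1 dBm

−112.1 dBm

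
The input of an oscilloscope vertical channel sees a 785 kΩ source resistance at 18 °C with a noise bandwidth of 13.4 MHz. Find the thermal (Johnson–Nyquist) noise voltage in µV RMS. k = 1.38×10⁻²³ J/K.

411 µV

T = 18 °C + 273.15 = 291.15 K
V_n = √(4kTRB)
4kTRB = 4 × 1.38×10⁻²³ × 291.15 × 7.85×10⁵ × 1.34×10⁷ = 1.69×10⁻⁷ V²
V_n = √(1.69×10⁻⁷) = 4.11×10⁻⁴ V = 411 µV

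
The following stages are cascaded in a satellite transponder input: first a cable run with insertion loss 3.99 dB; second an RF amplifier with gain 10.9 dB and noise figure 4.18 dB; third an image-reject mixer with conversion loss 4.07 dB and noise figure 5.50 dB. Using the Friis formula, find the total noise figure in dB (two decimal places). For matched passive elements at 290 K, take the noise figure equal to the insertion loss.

Convert to linear (a loss of L dB is a gain of −L dB): F_i = 10^(NF_i/10), G_i = 10^(G_i,dB/10)
  Stage 1: F_1 = 10^(3.99/10) = 2.506, G_1 = 10^(−3.99/10) = 0.3990
  Stage 2: F_2 = 10^(4.18/10) = 2.618, G_2 = 10^(10.9/10) = 12.30
  Stage 3: F_3 = 10^(5.50/10) = 3.548, G_3 = 10^(−4.07/10) = 0.3917
Friis cascade:
  F = 2.506 + (2.618 − 1)/0.3990 + (3.548 − 1)/4.909 = 7.081
NF = 10 log₁₀(7.081) = 8.50 dB

8.50 dB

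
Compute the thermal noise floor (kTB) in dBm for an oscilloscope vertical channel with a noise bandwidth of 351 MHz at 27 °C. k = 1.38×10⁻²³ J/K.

−88.4 dBm

T = 27 °C + 273.15 = 300.15 K
P_n = kTB = 1.38×10⁻²³ × 300.15 × 3.51×10⁸ = 1.45×10⁻¹² W
In dBm: 10 log₁₀(1.45×10⁻¹² / 10⁻³) = −88.4 dBm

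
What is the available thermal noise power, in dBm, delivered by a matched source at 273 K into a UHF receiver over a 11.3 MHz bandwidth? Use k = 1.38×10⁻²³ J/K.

P_n = kTB = 1.38×10⁻²³ × 273 × 1.13×10⁷ = 4.26×10⁻¹⁴ W
In dBm: 10 log₁₀(4.26×10⁻¹⁴ / 10⁻³) = −103.7 dBm

−103.7 dBm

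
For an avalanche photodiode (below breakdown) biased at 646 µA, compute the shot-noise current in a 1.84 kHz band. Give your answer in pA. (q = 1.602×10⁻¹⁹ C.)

617 pA

I_n = √(2qI·B)
2qI·B = 2 × 1.602×10⁻¹⁹ × 6.46×10⁻⁴ × 1.84×10³ = 3.81×10⁻¹⁹ A²
I_n = √(3.81×10⁻¹⁹) = 6.17×10⁻¹⁰ A = 617 pA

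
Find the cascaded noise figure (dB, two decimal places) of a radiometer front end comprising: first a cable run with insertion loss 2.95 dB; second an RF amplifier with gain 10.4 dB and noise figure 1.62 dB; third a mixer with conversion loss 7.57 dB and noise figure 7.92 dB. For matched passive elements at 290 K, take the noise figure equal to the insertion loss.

5.80 dB

Convert to linear (a loss of L dB is a gain of −L dB): F_i = 10^(NF_i/10), G_i = 10^(G_i,dB/10)
  Stage 1: F_1 = 10^(2.95/10) = 1.972, G_1 = 10^(−2.95/10) = 0.5070
  Stage 2: F_2 = 10^(1.62/10) = 1.452, G_2 = 10^(10.4/10) = 10.96
  Stage 3: F_3 = 10^(7.92/10) = 6.194, G_3 = 10^(−7.57/10) = 0.1750
Friis cascade:
  F = 1.972 + (1.452 − 1)/0.5070 + (6.194 − 1)/5.559 = 3.799
NF = 10 log₁₀(3.799) = 5.80 dB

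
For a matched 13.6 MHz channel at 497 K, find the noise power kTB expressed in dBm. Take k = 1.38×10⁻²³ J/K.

P_n = kTB = 1.38×10⁻²³ × 497 × 1.36×10⁷ = 9.33×10⁻¹⁴ W
In dBm: 10 log₁₀(9.33×10⁻¹⁴ / 10⁻³) = −100.3 dBm

−100.3 dBm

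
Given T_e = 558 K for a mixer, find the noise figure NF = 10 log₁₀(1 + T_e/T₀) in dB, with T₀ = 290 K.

F = 1 + T_e/T₀ = 1 + 558/290 = 2.92414
NF = 10 log₁₀(2.92414) = 4.66 dB

4.66 dB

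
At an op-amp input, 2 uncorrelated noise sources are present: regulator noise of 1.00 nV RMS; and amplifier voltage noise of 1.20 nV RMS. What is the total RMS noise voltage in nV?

1.56 nV

Uncorrelated sources add in power (mean-square): V_tot = √(ΣV_i²)
V_tot = √[(1.00×10⁻⁹)² + (1.20×10⁻⁹)²] = 1.56×10⁻⁹ V = 1.56 nV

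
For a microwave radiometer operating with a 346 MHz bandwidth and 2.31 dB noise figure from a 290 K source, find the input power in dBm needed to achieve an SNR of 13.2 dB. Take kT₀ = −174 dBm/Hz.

−73.1 dBm

Sensitivity = −174 + 10 log₁₀(B) + NF + SNR_min
= −174 + 85.39 + 2.31 + 13.2
= −73.10 dBm → −73.1 dBm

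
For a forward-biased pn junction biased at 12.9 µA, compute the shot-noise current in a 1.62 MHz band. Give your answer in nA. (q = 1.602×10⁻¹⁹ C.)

I_n = √(2qI·B)
2qI·B = 2 × 1.602×10⁻¹⁹ × 1.29×10⁻⁵ × 1.62×10⁶ = 6.70×10⁻¹⁸ A²
I_n = √(6.70×10⁻¹⁸) = 2.59×10⁻⁹ A = 2.59 nA

2.59 nA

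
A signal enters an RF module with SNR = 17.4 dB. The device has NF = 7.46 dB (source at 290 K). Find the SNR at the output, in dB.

By definition F = SNR_in/SNR_out, so in dB: SNR_out = SNR_in − NF
SNR_out = 17.4 − 7.46 = 9.94 dB

9.94 dB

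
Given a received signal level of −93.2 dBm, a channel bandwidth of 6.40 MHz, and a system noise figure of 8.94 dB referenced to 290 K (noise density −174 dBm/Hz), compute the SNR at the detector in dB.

3.8 dB

Noise floor: N = −174 + 10 log₁₀(B) + NF
10 log₁₀(6.40×10⁶) = 68.06 dB
N = −174 + 68.06 + 8.94 = −97.00 dBm
SNR = P_sig − N = −93.2 − (−97.00) = 3.80 dB → 3.8 dB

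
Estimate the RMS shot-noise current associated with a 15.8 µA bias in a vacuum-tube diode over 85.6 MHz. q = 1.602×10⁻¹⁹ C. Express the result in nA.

I_n = √(2qI·B)
2qI·B = 2 × 1.602×10⁻¹⁹ × 1.58×10⁻⁵ × 8.56×10⁷ = 4.33×10⁻¹⁶ A²
I_n = √(4.33×10⁻¹⁶) = 2.08×10⁻⁸ A = 20.8 nA

20.8 nA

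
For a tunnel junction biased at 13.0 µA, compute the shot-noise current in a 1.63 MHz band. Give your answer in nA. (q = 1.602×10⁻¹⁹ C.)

I_n = √(2qI·B)
2qI·B = 2 × 1.602×10⁻¹⁹ × 1.30×10⁻⁵ × 1.63×10⁶ = 6.79×10⁻¹⁸ A²
I_n = √(6.79×10⁻¹⁸) = 2.61×10⁻⁹ A = 2.61 nA

2.61 nA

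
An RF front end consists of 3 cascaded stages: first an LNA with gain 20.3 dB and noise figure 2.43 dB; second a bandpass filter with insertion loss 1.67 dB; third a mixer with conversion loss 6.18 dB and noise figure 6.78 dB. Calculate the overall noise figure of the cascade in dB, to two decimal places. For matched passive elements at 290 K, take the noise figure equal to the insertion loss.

2.57 dB

Convert to linear (a loss of L dB is a gain of −L dB): F_i = 10^(NF_i/10), G_i = 10^(G_i,dB/10)
  Stage 1: F_1 = 10^(2.43/10) = 1.750, G_1 = 10^(20.3/10) = 107.2
  Stage 2: F_2 = 10^(1.67/10) = 1.469, G_2 = 10^(−1.67/10) = 0.6808
  Stage 3: F_3 = 10^(6.78/10) = 4.764, G_3 = 10^(−6.18/10) = 0.2410
Friis cascade:
  F = 1.750 + (1.469 − 1)/107.2 + (4.764 − 1)/72.95 = 1.806
NF = 10 log₁₀(1.806) = 2.57 dB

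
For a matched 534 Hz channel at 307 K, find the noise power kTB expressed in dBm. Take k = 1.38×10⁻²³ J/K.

P_n = kTB = 1.38×10⁻²³ × 307 × 5.34×10² = 2.26×10⁻¹⁸ W
In dBm: 10 log₁₀(2.26×10⁻¹⁸ / 10⁻³) = −146.5 dBm

−146.5 dBm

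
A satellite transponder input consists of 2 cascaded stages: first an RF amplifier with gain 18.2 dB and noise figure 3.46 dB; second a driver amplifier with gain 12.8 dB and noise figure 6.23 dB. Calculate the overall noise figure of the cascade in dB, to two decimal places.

Convert to linear (a loss of L dB is a gain of −L dB): F_i = 10^(NF_i/10), G_i = 10^(G_i,dB/10)
  Stage 1: F_1 = 10^(3.46/10) = 2.218, G_1 = 10^(18.2/10) = 66.07
  Stage 2: F_2 = 10^(6.23/10) = 4.198, G_2 = 10^(12.8/10) = 19.05
Friis cascade:
  F = 2.218 + (4.198 − 1)/66.07 = 2.267
NF = 10 log₁₀(2.267) = 3.55 dB

3.55 dB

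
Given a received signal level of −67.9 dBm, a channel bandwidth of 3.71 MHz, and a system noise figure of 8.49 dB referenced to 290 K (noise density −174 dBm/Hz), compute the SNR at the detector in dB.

31.9 dB

Noise floor: N = −174 + 10 log₁₀(B) + NF
10 log₁₀(3.71×10⁶) = 65.69 dB
N = −174 + 65.69 + 8.49 = −99.82 dBm
SNR = P_sig − N = −67.9 − (−99.82) = 31.92 dB → 31.9 dB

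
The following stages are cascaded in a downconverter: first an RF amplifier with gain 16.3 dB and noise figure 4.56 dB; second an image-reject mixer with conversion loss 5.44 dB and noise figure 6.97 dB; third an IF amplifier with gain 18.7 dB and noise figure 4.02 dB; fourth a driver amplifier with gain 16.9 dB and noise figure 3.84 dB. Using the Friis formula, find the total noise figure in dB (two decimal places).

Convert to linear (a loss of L dB is a gain of −L dB): F_i = 10^(NF_i/10), G_i = 10^(G_i,dB/10)
  Stage 1: F_1 = 10^(4.56/10) = 2.858, G_1 = 10^(16.3/10) = 42.66
  Stage 2: F_2 = 10^(6.97/10) = 4.977, G_2 = 10^(−5.44/10) = 0.2858
  Stage 3: F_3 = 10^(4.02/10) = 2.523, G_3 = 10^(18.7/10) = 74.13
  Stage 4: F_4 = 10^(3.84/10) = 2.421, G_4 = 10^(16.9/10) = 48.98
Friis cascade:
  F = 2.858 + (4.977 − 1)/42.66 + (2.523 − 1)/12.19 + (2.421 − 1)/903.6 = 3.077
NF = 10 log₁₀(3.077) = 4.88 dB

4.88 dB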